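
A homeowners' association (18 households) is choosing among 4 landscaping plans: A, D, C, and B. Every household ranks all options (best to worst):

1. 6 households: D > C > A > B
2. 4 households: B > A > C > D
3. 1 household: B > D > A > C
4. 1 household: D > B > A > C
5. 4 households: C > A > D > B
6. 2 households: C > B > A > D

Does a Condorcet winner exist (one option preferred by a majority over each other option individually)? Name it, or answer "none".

C

C vs A: 12–6 for C.
C vs D: 10–8 for C.
C vs B: 12–6 for C.
C beats every other option head-to-head.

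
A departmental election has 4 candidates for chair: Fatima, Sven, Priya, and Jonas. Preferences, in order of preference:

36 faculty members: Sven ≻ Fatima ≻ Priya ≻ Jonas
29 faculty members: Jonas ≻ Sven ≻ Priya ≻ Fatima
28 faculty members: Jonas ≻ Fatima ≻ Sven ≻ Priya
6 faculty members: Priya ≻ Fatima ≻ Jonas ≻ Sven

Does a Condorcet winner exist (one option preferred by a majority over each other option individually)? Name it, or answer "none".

Jonas vs Fatima: 57–42 for Jonas.
Jonas vs Sven: 63–36 for Jonas.
Jonas vs Priya: 57–42 for Jonas.
Jonas beats every other option head-to-head.

Jonas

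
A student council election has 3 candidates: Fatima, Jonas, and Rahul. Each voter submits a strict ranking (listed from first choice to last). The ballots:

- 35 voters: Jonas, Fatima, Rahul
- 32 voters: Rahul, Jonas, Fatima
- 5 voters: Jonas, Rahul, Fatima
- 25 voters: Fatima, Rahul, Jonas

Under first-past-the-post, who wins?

First-place votes: Fatima 25, Jonas 40, Rahul 32.
Jonas has the most first-place votes.

Jonas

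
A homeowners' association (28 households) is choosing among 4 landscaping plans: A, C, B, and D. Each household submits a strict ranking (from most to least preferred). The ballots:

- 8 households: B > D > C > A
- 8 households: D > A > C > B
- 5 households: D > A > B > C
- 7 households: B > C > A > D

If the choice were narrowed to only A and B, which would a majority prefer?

Voters preferring A to B: 13; preferring B to A: 15.
B wins the head-to-head.

B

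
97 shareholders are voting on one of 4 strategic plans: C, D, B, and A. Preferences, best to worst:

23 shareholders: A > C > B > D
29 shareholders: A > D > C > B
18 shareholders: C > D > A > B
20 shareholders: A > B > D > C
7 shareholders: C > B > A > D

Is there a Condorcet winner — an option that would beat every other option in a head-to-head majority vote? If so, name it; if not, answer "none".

A vs C: 72–25 for A.
A vs D: 79–18 for A.
A vs B: 90–7 for A.
A beats every other option head-to-head.

A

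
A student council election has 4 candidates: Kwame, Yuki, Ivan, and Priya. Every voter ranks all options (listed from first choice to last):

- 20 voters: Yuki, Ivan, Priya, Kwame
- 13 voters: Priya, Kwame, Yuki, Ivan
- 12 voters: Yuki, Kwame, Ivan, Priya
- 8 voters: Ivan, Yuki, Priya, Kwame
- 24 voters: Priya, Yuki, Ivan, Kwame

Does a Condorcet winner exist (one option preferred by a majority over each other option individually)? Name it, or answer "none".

Yuki vs Kwame: 64–13 for Yuki.
Yuki vs Ivan: 69–8 for Yuki.
Yuki vs Priya: 40–37 for Yuki.
Yuki beats every other option head-to-head.

Yuki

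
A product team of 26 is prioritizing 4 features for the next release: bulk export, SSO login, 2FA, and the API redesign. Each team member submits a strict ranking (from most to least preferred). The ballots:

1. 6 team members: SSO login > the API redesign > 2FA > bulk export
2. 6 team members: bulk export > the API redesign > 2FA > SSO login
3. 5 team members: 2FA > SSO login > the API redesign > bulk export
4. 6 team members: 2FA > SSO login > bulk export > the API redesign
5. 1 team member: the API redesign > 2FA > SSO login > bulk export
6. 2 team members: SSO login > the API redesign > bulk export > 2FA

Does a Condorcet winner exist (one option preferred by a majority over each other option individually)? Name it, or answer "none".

Checking pairwise contests:
SSO login beats bulk export 20–6.
2FA beats SSO login 18–8.
the API redesign beats 2FA 15–11.
SSO login beats the API redesign 19–7.
Every option loses at least one head-to-head, so there is no Condorcet winner.

none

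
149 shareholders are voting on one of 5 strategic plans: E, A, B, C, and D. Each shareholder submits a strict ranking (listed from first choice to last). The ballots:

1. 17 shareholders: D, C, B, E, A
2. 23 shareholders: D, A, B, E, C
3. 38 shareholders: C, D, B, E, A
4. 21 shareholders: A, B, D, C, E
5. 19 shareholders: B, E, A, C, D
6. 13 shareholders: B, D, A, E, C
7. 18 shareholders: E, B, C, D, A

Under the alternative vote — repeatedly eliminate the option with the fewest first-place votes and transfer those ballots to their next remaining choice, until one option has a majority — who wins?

D

Round 1: E 18, A 21, B 32, C 38, D 40. Eliminate E.
Round 2: A 21, B 50, C 38, D 40. Eliminate A.
Round 3: B 71, C 38, D 40. Eliminate C.
Round 4: B 71, D 78. D has a majority.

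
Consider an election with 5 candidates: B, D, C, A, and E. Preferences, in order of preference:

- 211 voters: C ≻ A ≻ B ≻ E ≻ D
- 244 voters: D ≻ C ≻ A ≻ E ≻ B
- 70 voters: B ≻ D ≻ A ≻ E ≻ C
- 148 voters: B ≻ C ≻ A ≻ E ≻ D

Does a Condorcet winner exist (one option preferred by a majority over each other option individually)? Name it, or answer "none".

C

C vs B: 455–218 for C.
C vs D: 359–314 for C.
C vs A: 603–70 for C.
C vs E: 603–70 for C.
C beats every other option head-to-head.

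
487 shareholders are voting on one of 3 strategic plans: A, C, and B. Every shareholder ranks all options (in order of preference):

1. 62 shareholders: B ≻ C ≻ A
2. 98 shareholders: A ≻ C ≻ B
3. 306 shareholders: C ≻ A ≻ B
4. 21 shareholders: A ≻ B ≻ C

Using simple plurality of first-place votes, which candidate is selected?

C

First-place votes: A 119, C 306, B 62.
C has the most first-place votes.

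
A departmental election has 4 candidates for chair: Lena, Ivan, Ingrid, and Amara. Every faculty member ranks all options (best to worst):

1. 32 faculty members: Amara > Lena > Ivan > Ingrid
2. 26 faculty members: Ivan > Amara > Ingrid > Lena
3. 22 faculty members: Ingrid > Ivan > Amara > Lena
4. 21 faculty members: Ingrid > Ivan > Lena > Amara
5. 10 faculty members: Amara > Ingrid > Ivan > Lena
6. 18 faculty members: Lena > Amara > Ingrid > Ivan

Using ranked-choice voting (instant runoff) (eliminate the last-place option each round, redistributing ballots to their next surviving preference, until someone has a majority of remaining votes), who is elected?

Amara

Round 1: Lena 18, Ivan 26, Ingrid 43, Amara 42. Eliminate Lena.
Round 2: Ivan 26, Ingrid 43, Amara 60. Eliminate Ivan.
Round 3: Ingrid 43, Amara 86. Amara has a majority.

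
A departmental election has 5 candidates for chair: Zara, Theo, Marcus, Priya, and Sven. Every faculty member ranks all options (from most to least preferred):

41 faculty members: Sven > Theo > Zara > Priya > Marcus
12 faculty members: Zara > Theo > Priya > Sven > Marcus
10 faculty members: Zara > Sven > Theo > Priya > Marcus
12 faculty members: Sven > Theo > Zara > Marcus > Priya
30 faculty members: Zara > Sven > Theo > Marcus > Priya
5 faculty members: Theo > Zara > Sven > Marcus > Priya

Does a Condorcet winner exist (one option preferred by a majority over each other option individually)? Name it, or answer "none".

Checking pairwise contests:
Theo beats Zara 58–52.
Sven beats Theo 93–17.
Zara beats Marcus 110–0.
Zara beats Priya 110–0.
Zara beats Sven 57–53.
Every option loses at least one head-to-head, so there is no Condorcet winner.

none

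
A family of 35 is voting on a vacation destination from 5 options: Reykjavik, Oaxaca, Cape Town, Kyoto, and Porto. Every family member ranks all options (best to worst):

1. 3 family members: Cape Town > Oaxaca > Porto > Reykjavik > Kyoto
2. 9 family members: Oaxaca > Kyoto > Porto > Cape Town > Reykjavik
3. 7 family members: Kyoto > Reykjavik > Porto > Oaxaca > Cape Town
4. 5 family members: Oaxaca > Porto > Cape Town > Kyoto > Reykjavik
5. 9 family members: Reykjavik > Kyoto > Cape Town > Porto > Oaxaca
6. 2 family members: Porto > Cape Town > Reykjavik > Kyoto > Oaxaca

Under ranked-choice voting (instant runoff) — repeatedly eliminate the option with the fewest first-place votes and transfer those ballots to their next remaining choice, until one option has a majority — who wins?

Reykjavik

Round 1: Reykjavik 9, Oaxaca 14, Cape Town 3, Kyoto 7, Porto 2. Eliminate Porto.
Round 2: Reykjavik 9, Oaxaca 14, Cape Town 5, Kyoto 7. Eliminate Cape Town.
Round 3: Reykjavik 11, Oaxaca 17, Kyoto 7. Eliminate Kyoto.
Round 4: Reykjavik 18, Oaxaca 17. Reykjavik has a majority.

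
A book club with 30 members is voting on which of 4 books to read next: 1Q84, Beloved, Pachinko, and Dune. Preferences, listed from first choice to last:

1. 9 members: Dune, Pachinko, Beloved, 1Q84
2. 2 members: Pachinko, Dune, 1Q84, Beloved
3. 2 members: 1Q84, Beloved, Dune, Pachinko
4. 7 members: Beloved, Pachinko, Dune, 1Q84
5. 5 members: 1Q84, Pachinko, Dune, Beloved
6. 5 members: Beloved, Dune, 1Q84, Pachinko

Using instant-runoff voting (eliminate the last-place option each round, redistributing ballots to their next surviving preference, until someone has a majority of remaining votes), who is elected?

Dune

Round 1: 1Q84 7, Beloved 12, Pachinko 2, Dune 9. Eliminate Pachinko.
Round 2: 1Q84 7, Beloved 12, Dune 11. Eliminate 1Q84.
Round 3: Beloved 14, Dune 16. Dune has a majority.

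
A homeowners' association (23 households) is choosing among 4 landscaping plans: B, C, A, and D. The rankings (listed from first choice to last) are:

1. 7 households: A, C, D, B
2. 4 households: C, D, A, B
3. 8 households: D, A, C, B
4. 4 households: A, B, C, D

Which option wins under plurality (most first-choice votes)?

First-place votes: B 0, C 4, A 11, D 8.
A has the most first-place votes.

A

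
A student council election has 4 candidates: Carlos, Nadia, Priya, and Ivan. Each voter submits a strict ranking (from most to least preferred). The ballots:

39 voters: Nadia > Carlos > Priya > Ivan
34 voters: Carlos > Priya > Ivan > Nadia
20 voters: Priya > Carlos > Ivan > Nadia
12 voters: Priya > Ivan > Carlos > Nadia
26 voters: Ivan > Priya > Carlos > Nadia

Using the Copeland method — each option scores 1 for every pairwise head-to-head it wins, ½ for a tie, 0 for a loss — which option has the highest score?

Carlos

Carlos: beats Nadia, Priya, and Ivan → score 3.
Nadia: loses to Carlos, Priya, and Ivan → score 0.
Priya: beats Nadia and Ivan; loses to Carlos → score 2.
Ivan: beats Nadia; loses to Carlos and Priya → score 1.
Carlos has the best pairwise record.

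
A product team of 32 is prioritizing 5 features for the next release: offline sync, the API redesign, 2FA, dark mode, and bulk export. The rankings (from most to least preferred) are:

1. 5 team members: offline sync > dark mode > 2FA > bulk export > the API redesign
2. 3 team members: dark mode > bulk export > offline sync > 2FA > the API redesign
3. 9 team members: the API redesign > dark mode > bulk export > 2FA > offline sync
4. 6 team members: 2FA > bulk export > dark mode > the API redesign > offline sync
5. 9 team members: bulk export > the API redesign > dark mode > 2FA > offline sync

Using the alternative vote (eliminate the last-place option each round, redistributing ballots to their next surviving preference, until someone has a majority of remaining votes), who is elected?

Round 1: offline sync 5, the API redesign 9, 2FA 6, dark mode 3, bulk export 9. Eliminate dark mode.
Round 2: offline sync 5, the API redesign 9, 2FA 6, bulk export 12. Eliminate offline sync.
Round 3: the API redesign 9, 2FA 11, bulk export 12. Eliminate the API redesign.
Round 4: 2FA 11, bulk export 21. Bulk export has a majority.

bulk export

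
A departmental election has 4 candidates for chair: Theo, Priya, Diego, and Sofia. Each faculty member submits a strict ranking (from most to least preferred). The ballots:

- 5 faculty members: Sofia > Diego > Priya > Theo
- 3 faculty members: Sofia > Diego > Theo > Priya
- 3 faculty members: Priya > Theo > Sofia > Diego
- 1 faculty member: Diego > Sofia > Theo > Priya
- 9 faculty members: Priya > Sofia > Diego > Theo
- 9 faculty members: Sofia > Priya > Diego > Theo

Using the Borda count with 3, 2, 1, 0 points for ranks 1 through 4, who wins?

Sofia

Theo: 5·0 + 3·1 + 3·2 + 1·1 + 9·0 + 9·0 = 10
Priya: 5·1 + 3·0 + 3·3 + 1·0 + 9·3 + 9·2 = 59
Diego: 5·2 + 3·2 + 3·0 + 1·3 + 9·1 + 9·1 = 37
Sofia: 5·3 + 3·3 + 3·1 + 1·2 + 9·2 + 9·3 = 74
Sofia has the highest Borda score (74).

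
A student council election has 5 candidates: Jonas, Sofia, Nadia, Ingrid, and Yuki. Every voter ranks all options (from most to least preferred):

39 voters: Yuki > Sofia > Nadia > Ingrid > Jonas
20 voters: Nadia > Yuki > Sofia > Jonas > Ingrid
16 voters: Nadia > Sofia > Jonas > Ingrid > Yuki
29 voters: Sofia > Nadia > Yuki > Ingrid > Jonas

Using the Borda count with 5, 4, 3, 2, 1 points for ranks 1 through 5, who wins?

Sofia

Jonas: 39·1 + 20·2 + 16·3 + 29·1 = 156
Sofia: 39·4 + 20·3 + 16·4 + 29·5 = 425
Nadia: 39·3 + 20·5 + 16·5 + 29·4 = 413
Ingrid: 39·2 + 20·1 + 16·2 + 29·2 = 188
Yuki: 39·5 + 20·4 + 16·1 + 29·3 = 378
Sofia has the highest Borda score (425).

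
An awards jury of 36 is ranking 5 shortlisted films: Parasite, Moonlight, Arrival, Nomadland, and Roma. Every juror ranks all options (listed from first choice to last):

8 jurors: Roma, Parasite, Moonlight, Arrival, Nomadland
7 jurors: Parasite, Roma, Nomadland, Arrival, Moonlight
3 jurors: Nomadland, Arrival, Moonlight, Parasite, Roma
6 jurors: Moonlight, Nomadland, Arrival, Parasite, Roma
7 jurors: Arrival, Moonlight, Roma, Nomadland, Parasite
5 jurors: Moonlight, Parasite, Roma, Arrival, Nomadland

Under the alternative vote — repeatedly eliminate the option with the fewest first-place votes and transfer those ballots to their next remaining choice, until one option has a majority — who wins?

Round 1: Parasite 7, Moonlight 11, Arrival 7, Nomadland 3, Roma 8. Eliminate Nomadland.
Round 2: Parasite 7, Moonlight 11, Arrival 10, Roma 8. Eliminate Parasite.
Round 3: Moonlight 11, Arrival 10, Roma 15. Eliminate Arrival.
Round 4: Moonlight 21, Roma 15. Moonlight has a majority.

Moonlight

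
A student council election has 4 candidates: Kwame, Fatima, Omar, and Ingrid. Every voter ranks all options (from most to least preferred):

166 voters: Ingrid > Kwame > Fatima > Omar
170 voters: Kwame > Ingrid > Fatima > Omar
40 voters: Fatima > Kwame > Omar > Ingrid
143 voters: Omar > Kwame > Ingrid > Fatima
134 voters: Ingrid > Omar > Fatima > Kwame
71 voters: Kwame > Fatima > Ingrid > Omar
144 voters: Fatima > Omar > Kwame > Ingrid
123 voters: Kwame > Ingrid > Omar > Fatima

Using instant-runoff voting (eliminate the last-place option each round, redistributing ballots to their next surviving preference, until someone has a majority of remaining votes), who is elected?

Kwame

Round 1: Kwame 364, Fatima 184, Omar 143, Ingrid 300. Eliminate Omar.
Round 2: Kwame 507, Fatima 184, Ingrid 300. Kwame has a majority.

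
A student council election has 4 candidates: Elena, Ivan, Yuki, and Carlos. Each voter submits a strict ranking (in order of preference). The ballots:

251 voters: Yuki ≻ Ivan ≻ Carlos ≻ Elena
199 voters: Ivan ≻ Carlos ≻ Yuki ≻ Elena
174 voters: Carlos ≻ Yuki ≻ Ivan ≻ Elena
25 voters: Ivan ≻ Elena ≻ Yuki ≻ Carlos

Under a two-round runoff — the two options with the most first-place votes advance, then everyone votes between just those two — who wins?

Round 1 first-place votes: Elena 0, Ivan 224, Yuki 251, Carlos 174.
Yuki and Ivan advance.
Runoff: Yuki is preferred to Ivan by 425 voters; Ivan by 224.
Yuki wins the runoff.

Yuki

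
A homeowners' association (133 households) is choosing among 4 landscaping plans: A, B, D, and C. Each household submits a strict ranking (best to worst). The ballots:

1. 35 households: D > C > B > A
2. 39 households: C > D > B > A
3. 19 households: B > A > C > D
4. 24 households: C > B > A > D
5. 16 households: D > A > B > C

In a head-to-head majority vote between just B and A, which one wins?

B

Voters preferring B to A: 117; preferring A to B: 16.
B wins the head-to-head.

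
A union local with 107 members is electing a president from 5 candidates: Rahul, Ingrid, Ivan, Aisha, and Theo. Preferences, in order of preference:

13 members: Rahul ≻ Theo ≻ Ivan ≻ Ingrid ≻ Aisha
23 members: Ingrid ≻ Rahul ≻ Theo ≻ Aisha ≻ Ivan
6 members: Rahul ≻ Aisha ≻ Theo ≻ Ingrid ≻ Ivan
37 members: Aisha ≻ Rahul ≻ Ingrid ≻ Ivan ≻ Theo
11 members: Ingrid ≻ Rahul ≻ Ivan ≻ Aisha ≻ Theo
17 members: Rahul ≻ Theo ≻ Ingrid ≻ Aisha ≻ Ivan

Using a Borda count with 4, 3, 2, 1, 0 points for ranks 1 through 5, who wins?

Rahul

Rahul: 13·4 + 23·3 + 6·4 + 37·3 + 11·3 + 17·4 = 357
Ingrid: 13·1 + 23·4 + 6·1 + 37·2 + 11·4 + 17·2 = 263
Ivan: 13·2 + 23·0 + 6·0 + 37·1 + 11·2 + 17·0 = 85
Aisha: 13·0 + 23·1 + 6·3 + 37·4 + 11·1 + 17·1 = 217
Theo: 13·3 + 23·2 + 6·2 + 37·0 + 11·0 + 17·3 = 148
Rahul has the highest Borda score (357).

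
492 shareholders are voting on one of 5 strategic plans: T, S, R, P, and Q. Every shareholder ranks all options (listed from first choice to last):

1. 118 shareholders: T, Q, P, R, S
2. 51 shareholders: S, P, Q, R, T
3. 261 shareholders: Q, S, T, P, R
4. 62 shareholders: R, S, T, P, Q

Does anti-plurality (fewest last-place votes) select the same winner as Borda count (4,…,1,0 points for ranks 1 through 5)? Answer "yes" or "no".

no

Anti-plurality — last-place votes: T 51, S 118, R 261, P 0, Q 62. Winner: P.
Borda — scores: T 1118, S 1173, R 417, P 712, Q 1500. Winner: Q.
The two methods disagree.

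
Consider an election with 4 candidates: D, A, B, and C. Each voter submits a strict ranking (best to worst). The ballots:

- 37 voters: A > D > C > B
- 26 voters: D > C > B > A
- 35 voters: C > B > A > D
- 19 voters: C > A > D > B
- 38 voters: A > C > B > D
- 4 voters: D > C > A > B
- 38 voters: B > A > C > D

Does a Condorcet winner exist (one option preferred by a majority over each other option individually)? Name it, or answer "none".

Checking pairwise contests:
A beats D 167–30.
B beats A 99–98.
C beats B 159–38.
A beats C 113–84.
Every option loses at least one head-to-head, so there is no Condorcet winner.

none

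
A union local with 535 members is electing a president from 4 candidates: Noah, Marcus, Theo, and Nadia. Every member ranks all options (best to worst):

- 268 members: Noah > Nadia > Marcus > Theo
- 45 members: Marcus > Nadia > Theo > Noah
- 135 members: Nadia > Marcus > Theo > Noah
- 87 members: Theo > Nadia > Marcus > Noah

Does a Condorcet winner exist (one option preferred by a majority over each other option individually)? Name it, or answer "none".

Noah

Noah vs Marcus: 268–267 for Noah.
Noah vs Theo: 268–267 for Noah.
Noah vs Nadia: 268–267 for Noah.
Noah beats every other option head-to-head.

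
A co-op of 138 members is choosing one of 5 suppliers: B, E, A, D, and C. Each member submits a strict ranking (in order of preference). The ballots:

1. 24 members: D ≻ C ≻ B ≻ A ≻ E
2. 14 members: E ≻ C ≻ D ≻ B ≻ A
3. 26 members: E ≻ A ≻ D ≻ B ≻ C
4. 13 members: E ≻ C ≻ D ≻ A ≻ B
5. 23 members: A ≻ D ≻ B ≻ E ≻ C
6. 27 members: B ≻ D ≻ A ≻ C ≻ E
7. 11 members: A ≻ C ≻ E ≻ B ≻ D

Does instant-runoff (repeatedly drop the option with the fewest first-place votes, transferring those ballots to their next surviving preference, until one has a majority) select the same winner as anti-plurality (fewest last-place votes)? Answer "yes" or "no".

no

Instant-runoff — R1 B 27, E 53, A 34, D 24, C 0 (C out); R2 B 27, E 53, A 34, D 24 (D out); R3 B 51, E 53, A 34 (A out); R4 B 74, E 64 (B winner). Winner: B.
Anti-plurality — last-place votes: B 13, E 51, A 14, D 11, C 49. Winner: D.
The two methods disagree.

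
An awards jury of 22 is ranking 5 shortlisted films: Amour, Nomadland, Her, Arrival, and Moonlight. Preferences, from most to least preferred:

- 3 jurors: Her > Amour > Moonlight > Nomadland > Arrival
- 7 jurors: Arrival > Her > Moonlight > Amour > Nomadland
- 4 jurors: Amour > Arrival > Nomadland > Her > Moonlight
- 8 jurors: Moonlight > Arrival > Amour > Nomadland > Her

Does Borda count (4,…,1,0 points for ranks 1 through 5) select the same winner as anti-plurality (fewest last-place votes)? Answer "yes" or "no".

Borda — scores: Amour 48, Nomadland 19, Her 37, Arrival 64, Moonlight 52. Winner: Arrival.
Anti-plurality — last-place votes: Amour 0, Nomadland 7, Her 8, Arrival 3, Moonlight 4. Winner: Amour.
The two methods disagree.

no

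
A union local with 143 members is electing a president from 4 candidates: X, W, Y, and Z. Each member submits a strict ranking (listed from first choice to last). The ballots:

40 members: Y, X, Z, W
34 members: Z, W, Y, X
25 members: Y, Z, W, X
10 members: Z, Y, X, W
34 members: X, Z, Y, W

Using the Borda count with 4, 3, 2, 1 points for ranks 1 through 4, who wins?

X: 40·3 + 34·1 + 25·1 + 10·2 + 34·4 = 335
W: 40·1 + 34·3 + 25·2 + 10·1 + 34·1 = 236
Y: 40·4 + 34·2 + 25·4 + 10·3 + 34·2 = 426
Z: 40·2 + 34·4 + 25·3 + 10·4 + 34·3 = 433
Z has the highest Borda score (433).

Z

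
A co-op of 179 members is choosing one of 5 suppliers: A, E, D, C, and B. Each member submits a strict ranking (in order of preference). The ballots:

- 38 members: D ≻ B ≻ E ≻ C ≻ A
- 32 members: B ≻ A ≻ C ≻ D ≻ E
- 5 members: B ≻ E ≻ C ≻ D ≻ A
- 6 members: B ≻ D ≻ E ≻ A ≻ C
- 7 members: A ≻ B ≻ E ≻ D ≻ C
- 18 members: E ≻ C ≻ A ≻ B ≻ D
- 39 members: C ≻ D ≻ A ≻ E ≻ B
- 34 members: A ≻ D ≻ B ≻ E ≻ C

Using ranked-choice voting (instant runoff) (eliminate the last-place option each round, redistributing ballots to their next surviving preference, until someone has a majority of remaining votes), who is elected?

Round 1: A 41, E 18, D 38, C 39, B 43. Eliminate E.
Round 2: A 41, D 38, C 57, B 43. Eliminate D.
Round 3: A 41, C 57, B 81. Eliminate A.
Round 4: C 57, B 122. B has a majority.

B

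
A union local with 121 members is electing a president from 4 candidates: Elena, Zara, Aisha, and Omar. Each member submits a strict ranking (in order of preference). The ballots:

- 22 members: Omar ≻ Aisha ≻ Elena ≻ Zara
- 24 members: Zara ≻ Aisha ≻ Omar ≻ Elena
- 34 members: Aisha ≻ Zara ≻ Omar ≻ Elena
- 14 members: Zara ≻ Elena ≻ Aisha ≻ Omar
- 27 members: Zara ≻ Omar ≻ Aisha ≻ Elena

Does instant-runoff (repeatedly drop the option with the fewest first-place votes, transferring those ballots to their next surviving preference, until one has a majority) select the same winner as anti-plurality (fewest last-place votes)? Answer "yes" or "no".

no

Instant-runoff — R1 Elena 0, Zara 65, Aisha 34, Omar 22 (Zara winner). Winner: Zara.
Anti-plurality — last-place votes: Elena 85, Zara 22, Aisha 0, Omar 14. Winner: Aisha.
The two methods disagree.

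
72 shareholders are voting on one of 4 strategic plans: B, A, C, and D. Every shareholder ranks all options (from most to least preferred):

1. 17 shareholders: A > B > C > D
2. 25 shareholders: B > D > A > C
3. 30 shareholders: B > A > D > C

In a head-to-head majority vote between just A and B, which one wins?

Voters preferring A to B: 17; preferring B to A: 55.
B wins the head-to-head.

B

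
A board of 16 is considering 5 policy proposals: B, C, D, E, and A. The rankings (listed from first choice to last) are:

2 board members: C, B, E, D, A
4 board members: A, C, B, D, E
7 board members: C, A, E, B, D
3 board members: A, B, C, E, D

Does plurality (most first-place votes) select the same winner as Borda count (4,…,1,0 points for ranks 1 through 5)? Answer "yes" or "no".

yes

Plurality — first-place votes: B 0, C 9, D 0, E 0, A 7. Winner: C.
Borda — scores: B 30, C 54, D 6, E 21, A 49. Winner: C.
The two methods agree.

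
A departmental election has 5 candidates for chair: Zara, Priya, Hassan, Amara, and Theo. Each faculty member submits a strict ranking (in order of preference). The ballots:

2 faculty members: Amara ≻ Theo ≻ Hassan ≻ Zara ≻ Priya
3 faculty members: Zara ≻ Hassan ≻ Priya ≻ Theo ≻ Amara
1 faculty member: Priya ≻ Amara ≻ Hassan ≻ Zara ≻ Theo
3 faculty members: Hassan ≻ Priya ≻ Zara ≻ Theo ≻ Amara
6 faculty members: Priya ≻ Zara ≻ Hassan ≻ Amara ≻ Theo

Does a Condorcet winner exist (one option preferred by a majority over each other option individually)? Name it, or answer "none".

none

Checking pairwise contests:
Priya beats Zara 10–5.
Hassan beats Priya 8–7.
Zara beats Hassan 9–6.
Zara beats Amara 12–3.
Zara beats Theo 13–2.
Every option loses at least one head-to-head, so there is no Condorcet winner.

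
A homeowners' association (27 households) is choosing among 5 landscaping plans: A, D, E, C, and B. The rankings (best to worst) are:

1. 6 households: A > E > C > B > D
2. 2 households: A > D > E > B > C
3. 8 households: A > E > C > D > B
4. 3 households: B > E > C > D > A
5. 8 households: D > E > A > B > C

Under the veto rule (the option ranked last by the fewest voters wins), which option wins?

Last-place votes: A 3, D 6, E 0, C 10, B 8.
E is ranked last by the fewest voters, so E wins.

E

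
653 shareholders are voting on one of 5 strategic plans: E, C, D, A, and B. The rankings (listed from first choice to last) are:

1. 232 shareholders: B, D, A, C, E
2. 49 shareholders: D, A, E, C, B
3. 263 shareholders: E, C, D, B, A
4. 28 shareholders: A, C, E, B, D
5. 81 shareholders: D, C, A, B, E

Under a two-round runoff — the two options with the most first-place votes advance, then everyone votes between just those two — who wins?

E

Round 1 first-place votes: E 263, C 0, D 130, A 28, B 232.
E and B advance.
Runoff: E is preferred to B by 340 voters; B by 313.
E wins the runoff.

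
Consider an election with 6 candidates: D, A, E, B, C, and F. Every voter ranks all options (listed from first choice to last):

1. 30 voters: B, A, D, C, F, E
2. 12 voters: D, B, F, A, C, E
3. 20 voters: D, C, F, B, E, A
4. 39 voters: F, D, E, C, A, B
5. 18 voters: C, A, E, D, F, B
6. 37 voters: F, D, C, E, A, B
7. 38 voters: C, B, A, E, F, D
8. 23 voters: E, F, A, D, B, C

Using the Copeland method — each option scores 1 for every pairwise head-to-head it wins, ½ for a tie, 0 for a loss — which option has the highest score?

D: beats E, B, and C; loses to A and F → score 3.
A: beats D and B; loses to E, C, and F → score 2.
E: beats A and B; loses to D, C, and F → score 2.
B: loses to D, A, E, C, and F → score 0.
C: beats A, E, and B; loses to D and F → score 3.
F: beats D, A, E, B, and C → score 5.
F has the best pairwise record.

F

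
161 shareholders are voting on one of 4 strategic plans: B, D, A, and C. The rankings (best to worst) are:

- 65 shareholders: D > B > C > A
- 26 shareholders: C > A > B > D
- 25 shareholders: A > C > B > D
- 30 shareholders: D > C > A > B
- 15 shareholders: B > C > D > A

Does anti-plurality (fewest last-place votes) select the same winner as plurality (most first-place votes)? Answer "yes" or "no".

no

Anti-plurality — last-place votes: B 30, D 51, A 80, C 0. Winner: C.
Plurality — first-place votes: B 15, D 95, A 25, C 26. Winner: D.
The two methods disagree.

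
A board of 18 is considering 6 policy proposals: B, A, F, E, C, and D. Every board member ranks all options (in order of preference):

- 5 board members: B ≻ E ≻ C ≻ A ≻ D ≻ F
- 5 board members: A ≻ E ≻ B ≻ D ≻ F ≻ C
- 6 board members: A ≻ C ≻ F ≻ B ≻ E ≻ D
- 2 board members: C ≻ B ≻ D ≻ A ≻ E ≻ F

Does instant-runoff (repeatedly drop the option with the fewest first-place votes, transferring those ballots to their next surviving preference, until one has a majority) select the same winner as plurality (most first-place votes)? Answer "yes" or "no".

Instant-runoff — R1 B 5, A 11, F 0, E 0, C 2, D 0 (A winner). Winner: A.
Plurality — first-place votes: B 5, A 11, F 0, E 0, C 2, D 0. Winner: A.
The two methods agree.

yes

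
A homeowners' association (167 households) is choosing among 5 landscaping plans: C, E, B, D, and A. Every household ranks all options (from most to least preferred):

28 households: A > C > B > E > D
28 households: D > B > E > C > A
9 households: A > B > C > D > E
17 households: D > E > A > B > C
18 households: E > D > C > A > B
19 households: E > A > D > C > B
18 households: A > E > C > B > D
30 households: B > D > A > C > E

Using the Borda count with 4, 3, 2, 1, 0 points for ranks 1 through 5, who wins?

A

C: 28·3 + 28·1 + 9·2 + 17·0 + 18·2 + 19·1 + 18·2 + 30·1 = 251
E: 28·1 + 28·2 + 9·0 + 17·3 + 18·4 + 19·4 + 18·3 + 30·0 = 337
B: 28·2 + 28·3 + 9·3 + 17·1 + 18·0 + 19·0 + 18·1 + 30·4 = 322
D: 28·0 + 28·4 + 9·1 + 17·4 + 18·3 + 19·2 + 18·0 + 30·3 = 371
A: 28·4 + 28·0 + 9·4 + 17·2 + 18·1 + 19·3 + 18·4 + 30·2 = 389
A has the highest Borda score (389).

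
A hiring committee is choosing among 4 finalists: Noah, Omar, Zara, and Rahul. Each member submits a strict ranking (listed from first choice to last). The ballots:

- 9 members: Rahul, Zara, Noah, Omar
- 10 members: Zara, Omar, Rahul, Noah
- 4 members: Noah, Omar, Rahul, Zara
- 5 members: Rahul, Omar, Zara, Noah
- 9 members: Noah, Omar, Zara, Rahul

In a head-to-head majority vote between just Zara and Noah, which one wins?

Voters preferring Zara to Noah: 24; preferring Noah to Zara: 13.
Zara wins the head-to-head.

Zara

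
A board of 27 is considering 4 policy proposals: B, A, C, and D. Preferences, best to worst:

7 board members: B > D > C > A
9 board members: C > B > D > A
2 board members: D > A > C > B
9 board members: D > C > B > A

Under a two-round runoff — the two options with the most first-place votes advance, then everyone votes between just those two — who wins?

Round 1 first-place votes: B 7, A 0, C 9, D 11.
D and C advance.
Runoff: D is preferred to C by 18 voters; C by 9.
D wins the runoff.

D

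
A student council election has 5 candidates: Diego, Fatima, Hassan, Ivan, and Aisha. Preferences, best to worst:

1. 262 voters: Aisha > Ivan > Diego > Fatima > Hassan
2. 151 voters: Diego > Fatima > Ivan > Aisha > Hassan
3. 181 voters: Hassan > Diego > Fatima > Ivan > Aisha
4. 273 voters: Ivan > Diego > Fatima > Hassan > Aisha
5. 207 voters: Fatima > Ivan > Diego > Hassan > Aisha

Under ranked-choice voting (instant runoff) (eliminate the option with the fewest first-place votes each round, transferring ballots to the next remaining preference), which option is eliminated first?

Diego

Round 1: Diego 151, Fatima 207, Hassan 181, Ivan 273, Aisha 262. Eliminate Diego.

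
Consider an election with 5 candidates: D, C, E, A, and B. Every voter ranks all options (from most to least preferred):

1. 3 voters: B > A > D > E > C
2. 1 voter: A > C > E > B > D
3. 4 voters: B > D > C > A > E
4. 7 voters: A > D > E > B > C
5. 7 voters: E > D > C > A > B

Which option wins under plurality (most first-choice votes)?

A

First-place votes: D 0, C 0, E 7, A 8, B 7.
A has the most first-place votes.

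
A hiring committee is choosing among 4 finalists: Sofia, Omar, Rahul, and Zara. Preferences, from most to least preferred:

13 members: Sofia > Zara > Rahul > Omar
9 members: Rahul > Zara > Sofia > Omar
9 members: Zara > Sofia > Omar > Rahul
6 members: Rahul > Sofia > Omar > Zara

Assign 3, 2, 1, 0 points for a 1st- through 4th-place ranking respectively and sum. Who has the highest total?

Sofia

Sofia: 13·3 + 9·1 + 9·2 + 6·2 = 78
Omar: 13·0 + 9·0 + 9·1 + 6·1 = 15
Rahul: 13·1 + 9·3 + 9·0 + 6·3 = 58
Zara: 13·2 + 9·2 + 9·3 + 6·0 = 71
Sofia has the highest Borda score (78).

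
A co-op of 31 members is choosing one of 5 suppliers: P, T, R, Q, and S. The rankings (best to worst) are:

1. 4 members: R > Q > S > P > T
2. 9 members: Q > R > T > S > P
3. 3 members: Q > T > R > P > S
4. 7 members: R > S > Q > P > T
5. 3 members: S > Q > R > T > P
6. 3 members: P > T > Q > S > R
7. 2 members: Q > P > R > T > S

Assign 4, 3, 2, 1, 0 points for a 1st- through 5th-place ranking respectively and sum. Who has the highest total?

P: 4·1 + 9·0 + 3·1 + 7·1 + 3·0 + 3·4 + 2·3 = 32
T: 4·0 + 9·2 + 3·3 + 7·0 + 3·1 + 3·3 + 2·1 = 41
R: 4·4 + 9·3 + 3·2 + 7·4 + 3·2 + 3·0 + 2·2 = 87
Q: 4·3 + 9·4 + 3·4 + 7·2 + 3·3 + 3·2 + 2·4 = 97
S: 4·2 + 9·1 + 3·0 + 7·3 + 3·4 + 3·1 + 2·0 = 53
Q has the highest Borda score (97).

Q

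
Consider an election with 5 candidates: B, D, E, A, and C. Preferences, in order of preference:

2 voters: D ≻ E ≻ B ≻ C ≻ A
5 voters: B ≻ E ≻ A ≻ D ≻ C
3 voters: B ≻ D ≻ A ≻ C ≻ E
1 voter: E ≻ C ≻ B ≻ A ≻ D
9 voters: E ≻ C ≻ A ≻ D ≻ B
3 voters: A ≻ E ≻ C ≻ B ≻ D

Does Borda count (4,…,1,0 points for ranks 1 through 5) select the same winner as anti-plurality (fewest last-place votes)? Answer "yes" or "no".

no

Borda — scores: B 41, D 31, E 70, A 47, C 41. Winner: E.
Anti-plurality — last-place votes: B 9, D 4, E 3, A 2, C 5. Winner: A.
The two methods disagree.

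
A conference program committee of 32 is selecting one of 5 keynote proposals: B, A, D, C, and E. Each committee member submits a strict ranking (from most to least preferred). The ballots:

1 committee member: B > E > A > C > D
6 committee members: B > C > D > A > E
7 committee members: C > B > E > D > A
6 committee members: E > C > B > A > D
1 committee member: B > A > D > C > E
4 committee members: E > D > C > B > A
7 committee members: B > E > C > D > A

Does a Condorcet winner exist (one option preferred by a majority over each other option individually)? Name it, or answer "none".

Checking pairwise contests:
C beats B 17–15.
B beats A 32–0.
B beats D 28–4.
E beats C 18–14.
B beats E 22–10.
Every option loses at least one head-to-head, so there is no Condorcet winner.

none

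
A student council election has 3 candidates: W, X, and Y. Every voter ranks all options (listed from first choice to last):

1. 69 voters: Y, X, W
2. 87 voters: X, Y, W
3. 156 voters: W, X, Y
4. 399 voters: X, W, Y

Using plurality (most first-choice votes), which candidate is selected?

First-place votes: W 156, X 486, Y 69.
X has the most first-place votes.

X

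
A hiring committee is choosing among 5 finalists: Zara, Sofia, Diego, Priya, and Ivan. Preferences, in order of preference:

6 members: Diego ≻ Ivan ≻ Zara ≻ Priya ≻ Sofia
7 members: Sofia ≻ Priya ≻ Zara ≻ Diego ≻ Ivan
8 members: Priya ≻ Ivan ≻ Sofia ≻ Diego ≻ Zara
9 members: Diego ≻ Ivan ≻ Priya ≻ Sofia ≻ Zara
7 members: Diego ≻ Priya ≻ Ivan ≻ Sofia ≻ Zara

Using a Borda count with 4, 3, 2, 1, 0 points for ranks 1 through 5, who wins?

Diego

Zara: 6·2 + 7·2 + 8·0 + 9·0 + 7·0 = 26
Sofia: 6·0 + 7·4 + 8·2 + 9·1 + 7·1 = 60
Diego: 6·4 + 7·1 + 8·1 + 9·4 + 7·4 = 103
Priya: 6·1 + 7·3 + 8·4 + 9·2 + 7·3 = 98
Ivan: 6·3 + 7·0 + 8·3 + 9·3 + 7·2 = 83
Diego has the highest Borda score (103).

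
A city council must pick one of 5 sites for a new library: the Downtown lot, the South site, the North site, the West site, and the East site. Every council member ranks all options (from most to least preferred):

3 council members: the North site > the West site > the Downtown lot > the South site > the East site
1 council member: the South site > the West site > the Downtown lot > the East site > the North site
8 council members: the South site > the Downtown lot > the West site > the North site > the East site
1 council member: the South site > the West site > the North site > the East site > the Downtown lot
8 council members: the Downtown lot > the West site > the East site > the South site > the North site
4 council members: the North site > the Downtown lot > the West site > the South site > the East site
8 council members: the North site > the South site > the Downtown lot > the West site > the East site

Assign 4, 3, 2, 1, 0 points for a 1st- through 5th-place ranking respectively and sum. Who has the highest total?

the Downtown lot: 3·2 + 1·2 + 8·3 + 1·0 + 8·4 + 4·3 + 8·2 = 92
the South site: 3·1 + 1·4 + 8·4 + 1·4 + 8·1 + 4·1 + 8·3 = 79
the North site: 3·4 + 1·0 + 8·1 + 1·2 + 8·0 + 4·4 + 8·4 = 70
the West site: 3·3 + 1·3 + 8·2 + 1·3 + 8·3 + 4·2 + 8·1 = 71
the East site: 3·0 + 1·1 + 8·0 + 1·1 + 8·2 + 4·0 + 8·0 = 18
the Downtown lot has the highest Borda score (92).

the Downtown lot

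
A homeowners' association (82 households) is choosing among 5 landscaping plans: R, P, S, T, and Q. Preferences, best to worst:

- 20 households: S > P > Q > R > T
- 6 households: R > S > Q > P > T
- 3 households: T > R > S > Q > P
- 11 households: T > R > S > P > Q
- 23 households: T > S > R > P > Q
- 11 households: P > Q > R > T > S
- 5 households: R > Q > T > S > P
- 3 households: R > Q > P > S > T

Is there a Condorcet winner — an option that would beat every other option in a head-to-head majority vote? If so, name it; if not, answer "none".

Checking pairwise contests:
S beats R 43–39.
R beats P 51–31.
T beats S 53–29.
R beats T 45–37.
R beats Q 51–31.
Every option loses at least one head-to-head, so there is no Condorcet winner.

none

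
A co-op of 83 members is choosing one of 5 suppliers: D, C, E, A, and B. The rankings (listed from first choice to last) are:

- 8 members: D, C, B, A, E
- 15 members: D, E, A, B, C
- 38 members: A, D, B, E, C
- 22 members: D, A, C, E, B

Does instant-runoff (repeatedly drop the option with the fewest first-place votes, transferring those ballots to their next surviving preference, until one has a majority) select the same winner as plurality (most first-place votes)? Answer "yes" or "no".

yes

Instant-runoff — R1 D 45, C 0, E 0, A 38, B 0 (D winner). Winner: D.
Plurality — first-place votes: D 45, C 0, E 0, A 38, B 0. Winner: D.
The two methods agree.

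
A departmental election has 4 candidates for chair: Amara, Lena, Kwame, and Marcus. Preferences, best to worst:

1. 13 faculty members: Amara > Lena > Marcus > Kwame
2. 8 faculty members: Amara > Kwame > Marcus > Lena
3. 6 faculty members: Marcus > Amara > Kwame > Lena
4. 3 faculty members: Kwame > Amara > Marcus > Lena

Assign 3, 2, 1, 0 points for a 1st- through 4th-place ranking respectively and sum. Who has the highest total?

Amara: 13·3 + 8·3 + 6·2 + 3·2 = 81
Lena: 13·2 + 8·0 + 6·0 + 3·0 = 26
Kwame: 13·0 + 8·2 + 6·1 + 3·3 = 31
Marcus: 13·1 + 8·1 + 6·3 + 3·1 = 42
Amara has the highest Borda score (81).

Amara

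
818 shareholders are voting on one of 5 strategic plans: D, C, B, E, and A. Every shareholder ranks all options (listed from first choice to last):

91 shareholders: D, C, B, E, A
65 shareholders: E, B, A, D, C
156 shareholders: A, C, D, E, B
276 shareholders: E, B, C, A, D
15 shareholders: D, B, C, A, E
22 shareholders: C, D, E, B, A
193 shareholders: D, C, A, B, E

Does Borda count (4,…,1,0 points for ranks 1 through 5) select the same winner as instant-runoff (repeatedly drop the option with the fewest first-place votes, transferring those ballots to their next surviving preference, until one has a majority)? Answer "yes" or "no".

Borda — scores: D 1639, C 1990, B 1465, E 1655, A 1431. Winner: C.
Instant-runoff — R1 D 299, C 22, B 0, E 341, A 156 (B out); R2 D 299, C 22, E 341, A 156 (C out); R3 D 321, E 341, A 156 (A out); R4 D 477, E 341 (D winner). Winner: D.
The two methods disagree.

no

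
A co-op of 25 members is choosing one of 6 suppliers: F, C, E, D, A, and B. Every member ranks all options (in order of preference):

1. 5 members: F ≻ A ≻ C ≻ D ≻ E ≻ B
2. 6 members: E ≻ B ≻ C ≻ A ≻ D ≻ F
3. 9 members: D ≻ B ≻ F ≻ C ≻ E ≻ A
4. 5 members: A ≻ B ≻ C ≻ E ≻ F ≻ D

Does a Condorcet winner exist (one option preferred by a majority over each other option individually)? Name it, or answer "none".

none

Checking pairwise contests:
D beats F 15–10.
F beats C 14–11.
F beats E 14–11.
C beats D 16–9.
F beats A 14–11.
D beats B 14–11.
Every option loses at least one head-to-head, so there is no Condorcet winner.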